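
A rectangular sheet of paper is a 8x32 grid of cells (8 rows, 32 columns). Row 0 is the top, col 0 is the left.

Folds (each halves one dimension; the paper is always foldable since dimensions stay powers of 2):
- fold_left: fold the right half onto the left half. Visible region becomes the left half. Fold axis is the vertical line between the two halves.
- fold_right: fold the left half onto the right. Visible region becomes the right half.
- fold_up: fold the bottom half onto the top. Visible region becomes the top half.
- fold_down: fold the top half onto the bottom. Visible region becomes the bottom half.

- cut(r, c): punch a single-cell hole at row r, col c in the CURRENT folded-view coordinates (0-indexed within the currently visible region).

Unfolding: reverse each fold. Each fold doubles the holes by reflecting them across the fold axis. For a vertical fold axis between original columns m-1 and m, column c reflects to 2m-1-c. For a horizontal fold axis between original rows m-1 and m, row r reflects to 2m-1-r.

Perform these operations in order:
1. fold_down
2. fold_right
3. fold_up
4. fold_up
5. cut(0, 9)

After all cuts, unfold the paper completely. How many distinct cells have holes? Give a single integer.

Answer: 16

Derivation:
Op 1 fold_down: fold axis h@4; visible region now rows[4,8) x cols[0,32) = 4x32
Op 2 fold_right: fold axis v@16; visible region now rows[4,8) x cols[16,32) = 4x16
Op 3 fold_up: fold axis h@6; visible region now rows[4,6) x cols[16,32) = 2x16
Op 4 fold_up: fold axis h@5; visible region now rows[4,5) x cols[16,32) = 1x16
Op 5 cut(0, 9): punch at orig (4,25); cuts so far [(4, 25)]; region rows[4,5) x cols[16,32) = 1x16
Unfold 1 (reflect across h@5): 2 holes -> [(4, 25), (5, 25)]
Unfold 2 (reflect across h@6): 4 holes -> [(4, 25), (5, 25), (6, 25), (7, 25)]
Unfold 3 (reflect across v@16): 8 holes -> [(4, 6), (4, 25), (5, 6), (5, 25), (6, 6), (6, 25), (7, 6), (7, 25)]
Unfold 4 (reflect across h@4): 16 holes -> [(0, 6), (0, 25), (1, 6), (1, 25), (2, 6), (2, 25), (3, 6), (3, 25), (4, 6), (4, 25), (5, 6), (5, 25), (6, 6), (6, 25), (7, 6), (7, 25)]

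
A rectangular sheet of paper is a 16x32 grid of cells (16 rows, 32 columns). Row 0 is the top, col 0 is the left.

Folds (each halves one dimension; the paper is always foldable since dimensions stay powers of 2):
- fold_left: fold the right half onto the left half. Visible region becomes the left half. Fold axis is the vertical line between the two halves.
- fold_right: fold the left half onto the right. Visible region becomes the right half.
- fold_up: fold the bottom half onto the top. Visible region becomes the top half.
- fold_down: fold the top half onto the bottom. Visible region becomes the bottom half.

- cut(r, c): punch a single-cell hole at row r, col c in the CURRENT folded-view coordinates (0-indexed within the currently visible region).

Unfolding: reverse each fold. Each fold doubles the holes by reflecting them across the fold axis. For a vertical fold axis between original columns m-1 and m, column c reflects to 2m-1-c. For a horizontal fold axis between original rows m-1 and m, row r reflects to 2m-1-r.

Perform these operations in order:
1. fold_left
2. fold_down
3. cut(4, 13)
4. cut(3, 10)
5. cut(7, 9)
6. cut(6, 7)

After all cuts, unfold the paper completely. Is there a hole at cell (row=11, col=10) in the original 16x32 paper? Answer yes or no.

Answer: yes

Derivation:
Op 1 fold_left: fold axis v@16; visible region now rows[0,16) x cols[0,16) = 16x16
Op 2 fold_down: fold axis h@8; visible region now rows[8,16) x cols[0,16) = 8x16
Op 3 cut(4, 13): punch at orig (12,13); cuts so far [(12, 13)]; region rows[8,16) x cols[0,16) = 8x16
Op 4 cut(3, 10): punch at orig (11,10); cuts so far [(11, 10), (12, 13)]; region rows[8,16) x cols[0,16) = 8x16
Op 5 cut(7, 9): punch at orig (15,9); cuts so far [(11, 10), (12, 13), (15, 9)]; region rows[8,16) x cols[0,16) = 8x16
Op 6 cut(6, 7): punch at orig (14,7); cuts so far [(11, 10), (12, 13), (14, 7), (15, 9)]; region rows[8,16) x cols[0,16) = 8x16
Unfold 1 (reflect across h@8): 8 holes -> [(0, 9), (1, 7), (3, 13), (4, 10), (11, 10), (12, 13), (14, 7), (15, 9)]
Unfold 2 (reflect across v@16): 16 holes -> [(0, 9), (0, 22), (1, 7), (1, 24), (3, 13), (3, 18), (4, 10), (4, 21), (11, 10), (11, 21), (12, 13), (12, 18), (14, 7), (14, 24), (15, 9), (15, 22)]
Holes: [(0, 9), (0, 22), (1, 7), (1, 24), (3, 13), (3, 18), (4, 10), (4, 21), (11, 10), (11, 21), (12, 13), (12, 18), (14, 7), (14, 24), (15, 9), (15, 22)]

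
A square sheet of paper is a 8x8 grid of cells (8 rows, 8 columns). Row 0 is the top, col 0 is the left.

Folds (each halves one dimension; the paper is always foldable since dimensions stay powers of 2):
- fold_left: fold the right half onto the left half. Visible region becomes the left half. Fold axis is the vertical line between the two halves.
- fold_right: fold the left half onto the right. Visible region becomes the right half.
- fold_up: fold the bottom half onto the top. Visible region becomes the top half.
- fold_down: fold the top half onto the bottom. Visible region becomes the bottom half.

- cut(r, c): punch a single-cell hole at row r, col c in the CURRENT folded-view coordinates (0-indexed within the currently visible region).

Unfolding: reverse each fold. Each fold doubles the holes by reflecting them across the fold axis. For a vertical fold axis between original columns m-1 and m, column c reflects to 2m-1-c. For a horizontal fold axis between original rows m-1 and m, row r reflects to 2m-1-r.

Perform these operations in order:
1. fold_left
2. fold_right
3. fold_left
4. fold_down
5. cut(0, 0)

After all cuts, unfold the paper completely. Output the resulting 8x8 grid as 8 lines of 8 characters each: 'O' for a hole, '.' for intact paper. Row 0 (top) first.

Answer: ........
........
........
OOOOOOOO
OOOOOOOO
........
........
........

Derivation:
Op 1 fold_left: fold axis v@4; visible region now rows[0,8) x cols[0,4) = 8x4
Op 2 fold_right: fold axis v@2; visible region now rows[0,8) x cols[2,4) = 8x2
Op 3 fold_left: fold axis v@3; visible region now rows[0,8) x cols[2,3) = 8x1
Op 4 fold_down: fold axis h@4; visible region now rows[4,8) x cols[2,3) = 4x1
Op 5 cut(0, 0): punch at orig (4,2); cuts so far [(4, 2)]; region rows[4,8) x cols[2,3) = 4x1
Unfold 1 (reflect across h@4): 2 holes -> [(3, 2), (4, 2)]
Unfold 2 (reflect across v@3): 4 holes -> [(3, 2), (3, 3), (4, 2), (4, 3)]
Unfold 3 (reflect across v@2): 8 holes -> [(3, 0), (3, 1), (3, 2), (3, 3), (4, 0), (4, 1), (4, 2), (4, 3)]
Unfold 4 (reflect across v@4): 16 holes -> [(3, 0), (3, 1), (3, 2), (3, 3), (3, 4), (3, 5), (3, 6), (3, 7), (4, 0), (4, 1), (4, 2), (4, 3), (4, 4), (4, 5), (4, 6), (4, 7)]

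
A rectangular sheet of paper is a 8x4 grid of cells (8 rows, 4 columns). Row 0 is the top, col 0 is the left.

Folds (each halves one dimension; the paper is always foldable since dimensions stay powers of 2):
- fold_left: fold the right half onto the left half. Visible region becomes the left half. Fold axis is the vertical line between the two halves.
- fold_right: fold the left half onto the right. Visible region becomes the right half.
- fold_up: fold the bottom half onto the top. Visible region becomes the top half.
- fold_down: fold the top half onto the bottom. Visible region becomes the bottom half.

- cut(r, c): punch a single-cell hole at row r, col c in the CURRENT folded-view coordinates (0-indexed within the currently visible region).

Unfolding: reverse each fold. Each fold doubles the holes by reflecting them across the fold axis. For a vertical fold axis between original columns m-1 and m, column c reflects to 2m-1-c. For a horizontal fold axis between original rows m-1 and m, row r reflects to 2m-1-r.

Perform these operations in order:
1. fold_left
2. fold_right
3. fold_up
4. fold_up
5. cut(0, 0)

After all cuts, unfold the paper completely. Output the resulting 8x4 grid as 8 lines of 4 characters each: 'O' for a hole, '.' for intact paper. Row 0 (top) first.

Answer: OOOO
....
....
OOOO
OOOO
....
....
OOOO

Derivation:
Op 1 fold_left: fold axis v@2; visible region now rows[0,8) x cols[0,2) = 8x2
Op 2 fold_right: fold axis v@1; visible region now rows[0,8) x cols[1,2) = 8x1
Op 3 fold_up: fold axis h@4; visible region now rows[0,4) x cols[1,2) = 4x1
Op 4 fold_up: fold axis h@2; visible region now rows[0,2) x cols[1,2) = 2x1
Op 5 cut(0, 0): punch at orig (0,1); cuts so far [(0, 1)]; region rows[0,2) x cols[1,2) = 2x1
Unfold 1 (reflect across h@2): 2 holes -> [(0, 1), (3, 1)]
Unfold 2 (reflect across h@4): 4 holes -> [(0, 1), (3, 1), (4, 1), (7, 1)]
Unfold 3 (reflect across v@1): 8 holes -> [(0, 0), (0, 1), (3, 0), (3, 1), (4, 0), (4, 1), (7, 0), (7, 1)]
Unfold 4 (reflect across v@2): 16 holes -> [(0, 0), (0, 1), (0, 2), (0, 3), (3, 0), (3, 1), (3, 2), (3, 3), (4, 0), (4, 1), (4, 2), (4, 3), (7, 0), (7, 1), (7, 2), (7, 3)]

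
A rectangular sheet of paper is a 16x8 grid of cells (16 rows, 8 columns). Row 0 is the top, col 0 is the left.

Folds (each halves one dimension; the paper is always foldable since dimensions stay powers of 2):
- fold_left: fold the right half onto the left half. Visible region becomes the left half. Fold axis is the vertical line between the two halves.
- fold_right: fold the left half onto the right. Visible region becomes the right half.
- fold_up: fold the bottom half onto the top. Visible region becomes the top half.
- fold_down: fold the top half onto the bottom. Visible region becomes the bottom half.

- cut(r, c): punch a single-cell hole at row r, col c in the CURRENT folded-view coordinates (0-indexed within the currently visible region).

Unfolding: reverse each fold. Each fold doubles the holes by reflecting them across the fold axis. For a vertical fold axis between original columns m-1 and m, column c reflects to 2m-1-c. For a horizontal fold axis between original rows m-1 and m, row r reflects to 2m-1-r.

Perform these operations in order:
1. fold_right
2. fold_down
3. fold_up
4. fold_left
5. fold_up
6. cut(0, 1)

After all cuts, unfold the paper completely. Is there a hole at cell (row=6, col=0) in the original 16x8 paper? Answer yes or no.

Op 1 fold_right: fold axis v@4; visible region now rows[0,16) x cols[4,8) = 16x4
Op 2 fold_down: fold axis h@8; visible region now rows[8,16) x cols[4,8) = 8x4
Op 3 fold_up: fold axis h@12; visible region now rows[8,12) x cols[4,8) = 4x4
Op 4 fold_left: fold axis v@6; visible region now rows[8,12) x cols[4,6) = 4x2
Op 5 fold_up: fold axis h@10; visible region now rows[8,10) x cols[4,6) = 2x2
Op 6 cut(0, 1): punch at orig (8,5); cuts so far [(8, 5)]; region rows[8,10) x cols[4,6) = 2x2
Unfold 1 (reflect across h@10): 2 holes -> [(8, 5), (11, 5)]
Unfold 2 (reflect across v@6): 4 holes -> [(8, 5), (8, 6), (11, 5), (11, 6)]
Unfold 3 (reflect across h@12): 8 holes -> [(8, 5), (8, 6), (11, 5), (11, 6), (12, 5), (12, 6), (15, 5), (15, 6)]
Unfold 4 (reflect across h@8): 16 holes -> [(0, 5), (0, 6), (3, 5), (3, 6), (4, 5), (4, 6), (7, 5), (7, 6), (8, 5), (8, 6), (11, 5), (11, 6), (12, 5), (12, 6), (15, 5), (15, 6)]
Unfold 5 (reflect across v@4): 32 holes -> [(0, 1), (0, 2), (0, 5), (0, 6), (3, 1), (3, 2), (3, 5), (3, 6), (4, 1), (4, 2), (4, 5), (4, 6), (7, 1), (7, 2), (7, 5), (7, 6), (8, 1), (8, 2), (8, 5), (8, 6), (11, 1), (11, 2), (11, 5), (11, 6), (12, 1), (12, 2), (12, 5), (12, 6), (15, 1), (15, 2), (15, 5), (15, 6)]
Holes: [(0, 1), (0, 2), (0, 5), (0, 6), (3, 1), (3, 2), (3, 5), (3, 6), (4, 1), (4, 2), (4, 5), (4, 6), (7, 1), (7, 2), (7, 5), (7, 6), (8, 1), (8, 2), (8, 5), (8, 6), (11, 1), (11, 2), (11, 5), (11, 6), (12, 1), (12, 2), (12, 5), (12, 6), (15, 1), (15, 2), (15, 5), (15, 6)]

Answer: no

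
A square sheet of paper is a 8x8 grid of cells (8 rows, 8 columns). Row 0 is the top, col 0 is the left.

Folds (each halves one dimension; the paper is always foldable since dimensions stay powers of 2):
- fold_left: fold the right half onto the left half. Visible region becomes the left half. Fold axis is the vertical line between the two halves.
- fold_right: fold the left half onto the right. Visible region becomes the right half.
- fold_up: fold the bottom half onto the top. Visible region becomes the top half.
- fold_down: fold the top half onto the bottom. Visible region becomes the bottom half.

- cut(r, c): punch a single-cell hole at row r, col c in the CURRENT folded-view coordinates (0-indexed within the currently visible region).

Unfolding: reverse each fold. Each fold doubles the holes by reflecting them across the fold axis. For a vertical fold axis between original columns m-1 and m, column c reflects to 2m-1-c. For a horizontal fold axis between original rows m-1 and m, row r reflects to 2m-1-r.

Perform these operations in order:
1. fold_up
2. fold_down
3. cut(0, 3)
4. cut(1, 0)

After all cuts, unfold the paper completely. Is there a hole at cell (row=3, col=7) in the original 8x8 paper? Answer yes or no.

Op 1 fold_up: fold axis h@4; visible region now rows[0,4) x cols[0,8) = 4x8
Op 2 fold_down: fold axis h@2; visible region now rows[2,4) x cols[0,8) = 2x8
Op 3 cut(0, 3): punch at orig (2,3); cuts so far [(2, 3)]; region rows[2,4) x cols[0,8) = 2x8
Op 4 cut(1, 0): punch at orig (3,0); cuts so far [(2, 3), (3, 0)]; region rows[2,4) x cols[0,8) = 2x8
Unfold 1 (reflect across h@2): 4 holes -> [(0, 0), (1, 3), (2, 3), (3, 0)]
Unfold 2 (reflect across h@4): 8 holes -> [(0, 0), (1, 3), (2, 3), (3, 0), (4, 0), (5, 3), (6, 3), (7, 0)]
Holes: [(0, 0), (1, 3), (2, 3), (3, 0), (4, 0), (5, 3), (6, 3), (7, 0)]

Answer: no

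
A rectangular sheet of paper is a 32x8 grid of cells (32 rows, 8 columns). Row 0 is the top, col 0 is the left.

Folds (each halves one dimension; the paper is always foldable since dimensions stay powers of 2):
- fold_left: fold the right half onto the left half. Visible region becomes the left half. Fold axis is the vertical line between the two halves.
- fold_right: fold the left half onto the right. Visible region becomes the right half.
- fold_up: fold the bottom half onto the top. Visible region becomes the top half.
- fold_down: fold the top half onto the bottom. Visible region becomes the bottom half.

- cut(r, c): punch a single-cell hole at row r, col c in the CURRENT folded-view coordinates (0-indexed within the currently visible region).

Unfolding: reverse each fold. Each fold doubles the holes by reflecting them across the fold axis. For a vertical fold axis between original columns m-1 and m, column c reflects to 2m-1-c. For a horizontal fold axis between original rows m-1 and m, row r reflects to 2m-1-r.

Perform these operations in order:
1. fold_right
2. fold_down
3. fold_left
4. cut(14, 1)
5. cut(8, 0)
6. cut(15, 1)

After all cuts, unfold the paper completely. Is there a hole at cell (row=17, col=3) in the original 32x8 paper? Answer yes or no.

Answer: no

Derivation:
Op 1 fold_right: fold axis v@4; visible region now rows[0,32) x cols[4,8) = 32x4
Op 2 fold_down: fold axis h@16; visible region now rows[16,32) x cols[4,8) = 16x4
Op 3 fold_left: fold axis v@6; visible region now rows[16,32) x cols[4,6) = 16x2
Op 4 cut(14, 1): punch at orig (30,5); cuts so far [(30, 5)]; region rows[16,32) x cols[4,6) = 16x2
Op 5 cut(8, 0): punch at orig (24,4); cuts so far [(24, 4), (30, 5)]; region rows[16,32) x cols[4,6) = 16x2
Op 6 cut(15, 1): punch at orig (31,5); cuts so far [(24, 4), (30, 5), (31, 5)]; region rows[16,32) x cols[4,6) = 16x2
Unfold 1 (reflect across v@6): 6 holes -> [(24, 4), (24, 7), (30, 5), (30, 6), (31, 5), (31, 6)]
Unfold 2 (reflect across h@16): 12 holes -> [(0, 5), (0, 6), (1, 5), (1, 6), (7, 4), (7, 7), (24, 4), (24, 7), (30, 5), (30, 6), (31, 5), (31, 6)]
Unfold 3 (reflect across v@4): 24 holes -> [(0, 1), (0, 2), (0, 5), (0, 6), (1, 1), (1, 2), (1, 5), (1, 6), (7, 0), (7, 3), (7, 4), (7, 7), (24, 0), (24, 3), (24, 4), (24, 7), (30, 1), (30, 2), (30, 5), (30, 6), (31, 1), (31, 2), (31, 5), (31, 6)]
Holes: [(0, 1), (0, 2), (0, 5), (0, 6), (1, 1), (1, 2), (1, 5), (1, 6), (7, 0), (7, 3), (7, 4), (7, 7), (24, 0), (24, 3), (24, 4), (24, 7), (30, 1), (30, 2), (30, 5), (30, 6), (31, 1), (31, 2), (31, 5), (31, 6)]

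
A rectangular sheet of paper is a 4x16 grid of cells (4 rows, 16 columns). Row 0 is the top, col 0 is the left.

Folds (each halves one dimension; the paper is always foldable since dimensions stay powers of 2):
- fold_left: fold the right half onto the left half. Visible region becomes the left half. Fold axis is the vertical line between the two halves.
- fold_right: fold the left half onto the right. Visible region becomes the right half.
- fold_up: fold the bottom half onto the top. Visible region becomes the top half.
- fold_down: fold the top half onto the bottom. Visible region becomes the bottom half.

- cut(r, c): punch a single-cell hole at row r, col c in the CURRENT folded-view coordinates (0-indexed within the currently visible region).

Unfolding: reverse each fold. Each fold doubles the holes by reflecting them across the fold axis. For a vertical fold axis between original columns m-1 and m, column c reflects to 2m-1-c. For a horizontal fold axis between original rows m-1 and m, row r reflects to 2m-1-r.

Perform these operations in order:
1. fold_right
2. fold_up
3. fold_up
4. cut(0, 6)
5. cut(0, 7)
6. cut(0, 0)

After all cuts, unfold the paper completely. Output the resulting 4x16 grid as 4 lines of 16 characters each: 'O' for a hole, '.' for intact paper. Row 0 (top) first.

Answer: OO.....OO.....OO
OO.....OO.....OO
OO.....OO.....OO
OO.....OO.....OO

Derivation:
Op 1 fold_right: fold axis v@8; visible region now rows[0,4) x cols[8,16) = 4x8
Op 2 fold_up: fold axis h@2; visible region now rows[0,2) x cols[8,16) = 2x8
Op 3 fold_up: fold axis h@1; visible region now rows[0,1) x cols[8,16) = 1x8
Op 4 cut(0, 6): punch at orig (0,14); cuts so far [(0, 14)]; region rows[0,1) x cols[8,16) = 1x8
Op 5 cut(0, 7): punch at orig (0,15); cuts so far [(0, 14), (0, 15)]; region rows[0,1) x cols[8,16) = 1x8
Op 6 cut(0, 0): punch at orig (0,8); cuts so far [(0, 8), (0, 14), (0, 15)]; region rows[0,1) x cols[8,16) = 1x8
Unfold 1 (reflect across h@1): 6 holes -> [(0, 8), (0, 14), (0, 15), (1, 8), (1, 14), (1, 15)]
Unfold 2 (reflect across h@2): 12 holes -> [(0, 8), (0, 14), (0, 15), (1, 8), (1, 14), (1, 15), (2, 8), (2, 14), (2, 15), (3, 8), (3, 14), (3, 15)]
Unfold 3 (reflect across v@8): 24 holes -> [(0, 0), (0, 1), (0, 7), (0, 8), (0, 14), (0, 15), (1, 0), (1, 1), (1, 7), (1, 8), (1, 14), (1, 15), (2, 0), (2, 1), (2, 7), (2, 8), (2, 14), (2, 15), (3, 0), (3, 1), (3, 7), (3, 8), (3, 14), (3, 15)]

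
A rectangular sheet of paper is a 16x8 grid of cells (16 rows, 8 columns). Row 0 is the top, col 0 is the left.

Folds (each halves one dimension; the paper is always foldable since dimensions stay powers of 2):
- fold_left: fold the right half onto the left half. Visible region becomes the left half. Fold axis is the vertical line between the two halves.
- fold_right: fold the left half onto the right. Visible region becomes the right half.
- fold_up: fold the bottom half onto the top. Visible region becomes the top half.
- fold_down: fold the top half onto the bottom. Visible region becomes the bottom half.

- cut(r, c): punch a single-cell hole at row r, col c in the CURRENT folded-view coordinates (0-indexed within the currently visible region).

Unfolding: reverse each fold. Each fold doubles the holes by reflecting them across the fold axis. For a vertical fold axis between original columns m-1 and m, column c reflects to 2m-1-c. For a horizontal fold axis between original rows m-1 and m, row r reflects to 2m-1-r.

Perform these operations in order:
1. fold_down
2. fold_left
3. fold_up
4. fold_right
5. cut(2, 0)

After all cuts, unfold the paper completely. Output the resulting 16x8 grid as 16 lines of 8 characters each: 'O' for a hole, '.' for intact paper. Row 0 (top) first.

Op 1 fold_down: fold axis h@8; visible region now rows[8,16) x cols[0,8) = 8x8
Op 2 fold_left: fold axis v@4; visible region now rows[8,16) x cols[0,4) = 8x4
Op 3 fold_up: fold axis h@12; visible region now rows[8,12) x cols[0,4) = 4x4
Op 4 fold_right: fold axis v@2; visible region now rows[8,12) x cols[2,4) = 4x2
Op 5 cut(2, 0): punch at orig (10,2); cuts so far [(10, 2)]; region rows[8,12) x cols[2,4) = 4x2
Unfold 1 (reflect across v@2): 2 holes -> [(10, 1), (10, 2)]
Unfold 2 (reflect across h@12): 4 holes -> [(10, 1), (10, 2), (13, 1), (13, 2)]
Unfold 3 (reflect across v@4): 8 holes -> [(10, 1), (10, 2), (10, 5), (10, 6), (13, 1), (13, 2), (13, 5), (13, 6)]
Unfold 4 (reflect across h@8): 16 holes -> [(2, 1), (2, 2), (2, 5), (2, 6), (5, 1), (5, 2), (5, 5), (5, 6), (10, 1), (10, 2), (10, 5), (10, 6), (13, 1), (13, 2), (13, 5), (13, 6)]

Answer: ........
........
.OO..OO.
........
........
.OO..OO.
........
........
........
........
.OO..OO.
........
........
.OO..OO.
........
........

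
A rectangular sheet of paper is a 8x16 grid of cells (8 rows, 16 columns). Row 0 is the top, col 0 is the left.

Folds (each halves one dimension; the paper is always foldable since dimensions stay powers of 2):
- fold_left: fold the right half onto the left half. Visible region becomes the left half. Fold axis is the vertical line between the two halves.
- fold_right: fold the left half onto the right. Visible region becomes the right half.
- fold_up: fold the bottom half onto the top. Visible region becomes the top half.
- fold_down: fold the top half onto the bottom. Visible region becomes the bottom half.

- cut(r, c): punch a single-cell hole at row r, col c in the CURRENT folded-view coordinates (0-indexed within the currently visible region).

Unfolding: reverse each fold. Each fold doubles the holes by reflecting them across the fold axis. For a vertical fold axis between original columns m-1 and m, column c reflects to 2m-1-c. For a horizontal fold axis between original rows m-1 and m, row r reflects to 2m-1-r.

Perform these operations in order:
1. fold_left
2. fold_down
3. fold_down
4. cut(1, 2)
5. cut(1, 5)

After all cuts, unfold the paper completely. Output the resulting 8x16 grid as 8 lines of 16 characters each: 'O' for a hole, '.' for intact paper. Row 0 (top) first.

Answer: ..O..O....O..O..
................
................
..O..O....O..O..
..O..O....O..O..
................
................
..O..O....O..O..

Derivation:
Op 1 fold_left: fold axis v@8; visible region now rows[0,8) x cols[0,8) = 8x8
Op 2 fold_down: fold axis h@4; visible region now rows[4,8) x cols[0,8) = 4x8
Op 3 fold_down: fold axis h@6; visible region now rows[6,8) x cols[0,8) = 2x8
Op 4 cut(1, 2): punch at orig (7,2); cuts so far [(7, 2)]; region rows[6,8) x cols[0,8) = 2x8
Op 5 cut(1, 5): punch at orig (7,5); cuts so far [(7, 2), (7, 5)]; region rows[6,8) x cols[0,8) = 2x8
Unfold 1 (reflect across h@6): 4 holes -> [(4, 2), (4, 5), (7, 2), (7, 5)]
Unfold 2 (reflect across h@4): 8 holes -> [(0, 2), (0, 5), (3, 2), (3, 5), (4, 2), (4, 5), (7, 2), (7, 5)]
Unfold 3 (reflect across v@8): 16 holes -> [(0, 2), (0, 5), (0, 10), (0, 13), (3, 2), (3, 5), (3, 10), (3, 13), (4, 2), (4, 5), (4, 10), (4, 13), (7, 2), (7, 5), (7, 10), (7, 13)]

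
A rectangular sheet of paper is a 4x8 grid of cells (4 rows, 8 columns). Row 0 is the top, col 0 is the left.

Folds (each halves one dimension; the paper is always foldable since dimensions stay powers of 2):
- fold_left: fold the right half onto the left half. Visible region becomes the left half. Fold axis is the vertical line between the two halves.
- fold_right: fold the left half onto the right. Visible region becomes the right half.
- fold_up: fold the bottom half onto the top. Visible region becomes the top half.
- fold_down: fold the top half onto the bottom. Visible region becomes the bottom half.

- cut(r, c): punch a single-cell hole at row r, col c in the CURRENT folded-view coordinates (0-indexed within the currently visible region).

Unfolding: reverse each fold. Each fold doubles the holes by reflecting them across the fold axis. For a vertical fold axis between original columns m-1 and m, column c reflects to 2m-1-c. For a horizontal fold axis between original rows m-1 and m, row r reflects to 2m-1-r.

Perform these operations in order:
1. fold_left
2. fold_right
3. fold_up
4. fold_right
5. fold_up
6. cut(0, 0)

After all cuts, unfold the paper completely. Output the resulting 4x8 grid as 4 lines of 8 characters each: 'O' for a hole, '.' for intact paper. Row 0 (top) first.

Op 1 fold_left: fold axis v@4; visible region now rows[0,4) x cols[0,4) = 4x4
Op 2 fold_right: fold axis v@2; visible region now rows[0,4) x cols[2,4) = 4x2
Op 3 fold_up: fold axis h@2; visible region now rows[0,2) x cols[2,4) = 2x2
Op 4 fold_right: fold axis v@3; visible region now rows[0,2) x cols[3,4) = 2x1
Op 5 fold_up: fold axis h@1; visible region now rows[0,1) x cols[3,4) = 1x1
Op 6 cut(0, 0): punch at orig (0,3); cuts so far [(0, 3)]; region rows[0,1) x cols[3,4) = 1x1
Unfold 1 (reflect across h@1): 2 holes -> [(0, 3), (1, 3)]
Unfold 2 (reflect across v@3): 4 holes -> [(0, 2), (0, 3), (1, 2), (1, 3)]
Unfold 3 (reflect across h@2): 8 holes -> [(0, 2), (0, 3), (1, 2), (1, 3), (2, 2), (2, 3), (3, 2), (3, 3)]
Unfold 4 (reflect across v@2): 16 holes -> [(0, 0), (0, 1), (0, 2), (0, 3), (1, 0), (1, 1), (1, 2), (1, 3), (2, 0), (2, 1), (2, 2), (2, 3), (3, 0), (3, 1), (3, 2), (3, 3)]
Unfold 5 (reflect across v@4): 32 holes -> [(0, 0), (0, 1), (0, 2), (0, 3), (0, 4), (0, 5), (0, 6), (0, 7), (1, 0), (1, 1), (1, 2), (1, 3), (1, 4), (1, 5), (1, 6), (1, 7), (2, 0), (2, 1), (2, 2), (2, 3), (2, 4), (2, 5), (2, 6), (2, 7), (3, 0), (3, 1), (3, 2), (3, 3), (3, 4), (3, 5), (3, 6), (3, 7)]

Answer: OOOOOOOO
OOOOOOOO
OOOOOOOO
OOOOOOOO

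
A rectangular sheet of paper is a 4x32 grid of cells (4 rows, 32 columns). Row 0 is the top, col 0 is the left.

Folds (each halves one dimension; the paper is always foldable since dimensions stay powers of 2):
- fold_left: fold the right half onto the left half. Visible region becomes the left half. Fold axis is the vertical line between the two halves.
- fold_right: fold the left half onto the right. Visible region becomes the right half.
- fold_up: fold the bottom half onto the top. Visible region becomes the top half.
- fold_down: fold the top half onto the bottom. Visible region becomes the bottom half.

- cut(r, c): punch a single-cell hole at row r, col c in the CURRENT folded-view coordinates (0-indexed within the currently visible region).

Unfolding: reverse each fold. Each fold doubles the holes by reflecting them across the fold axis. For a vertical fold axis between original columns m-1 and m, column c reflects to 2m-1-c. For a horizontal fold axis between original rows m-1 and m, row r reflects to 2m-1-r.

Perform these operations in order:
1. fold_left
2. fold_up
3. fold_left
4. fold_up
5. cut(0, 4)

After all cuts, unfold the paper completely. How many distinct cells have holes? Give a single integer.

Answer: 16

Derivation:
Op 1 fold_left: fold axis v@16; visible region now rows[0,4) x cols[0,16) = 4x16
Op 2 fold_up: fold axis h@2; visible region now rows[0,2) x cols[0,16) = 2x16
Op 3 fold_left: fold axis v@8; visible region now rows[0,2) x cols[0,8) = 2x8
Op 4 fold_up: fold axis h@1; visible region now rows[0,1) x cols[0,8) = 1x8
Op 5 cut(0, 4): punch at orig (0,4); cuts so far [(0, 4)]; region rows[0,1) x cols[0,8) = 1x8
Unfold 1 (reflect across h@1): 2 holes -> [(0, 4), (1, 4)]
Unfold 2 (reflect across v@8): 4 holes -> [(0, 4), (0, 11), (1, 4), (1, 11)]
Unfold 3 (reflect across h@2): 8 holes -> [(0, 4), (0, 11), (1, 4), (1, 11), (2, 4), (2, 11), (3, 4), (3, 11)]
Unfold 4 (reflect across v@16): 16 holes -> [(0, 4), (0, 11), (0, 20), (0, 27), (1, 4), (1, 11), (1, 20), (1, 27), (2, 4), (2, 11), (2, 20), (2, 27), (3, 4), (3, 11), (3, 20), (3, 27)]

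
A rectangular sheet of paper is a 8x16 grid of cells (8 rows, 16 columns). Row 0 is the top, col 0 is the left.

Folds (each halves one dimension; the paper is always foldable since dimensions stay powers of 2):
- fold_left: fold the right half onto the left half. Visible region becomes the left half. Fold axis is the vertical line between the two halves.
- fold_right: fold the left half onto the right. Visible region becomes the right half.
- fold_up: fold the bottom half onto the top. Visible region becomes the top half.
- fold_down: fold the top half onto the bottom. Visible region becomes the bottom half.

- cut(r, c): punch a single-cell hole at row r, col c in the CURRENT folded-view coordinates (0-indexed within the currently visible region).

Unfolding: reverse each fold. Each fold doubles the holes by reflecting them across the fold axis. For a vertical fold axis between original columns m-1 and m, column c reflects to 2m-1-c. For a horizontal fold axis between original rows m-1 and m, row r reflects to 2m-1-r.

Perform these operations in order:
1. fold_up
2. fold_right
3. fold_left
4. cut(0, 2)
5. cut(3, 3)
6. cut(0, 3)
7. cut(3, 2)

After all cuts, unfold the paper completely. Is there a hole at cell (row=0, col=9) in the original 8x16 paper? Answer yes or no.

Op 1 fold_up: fold axis h@4; visible region now rows[0,4) x cols[0,16) = 4x16
Op 2 fold_right: fold axis v@8; visible region now rows[0,4) x cols[8,16) = 4x8
Op 3 fold_left: fold axis v@12; visible region now rows[0,4) x cols[8,12) = 4x4
Op 4 cut(0, 2): punch at orig (0,10); cuts so far [(0, 10)]; region rows[0,4) x cols[8,12) = 4x4
Op 5 cut(3, 3): punch at orig (3,11); cuts so far [(0, 10), (3, 11)]; region rows[0,4) x cols[8,12) = 4x4
Op 6 cut(0, 3): punch at orig (0,11); cuts so far [(0, 10), (0, 11), (3, 11)]; region rows[0,4) x cols[8,12) = 4x4
Op 7 cut(3, 2): punch at orig (3,10); cuts so far [(0, 10), (0, 11), (3, 10), (3, 11)]; region rows[0,4) x cols[8,12) = 4x4
Unfold 1 (reflect across v@12): 8 holes -> [(0, 10), (0, 11), (0, 12), (0, 13), (3, 10), (3, 11), (3, 12), (3, 13)]
Unfold 2 (reflect across v@8): 16 holes -> [(0, 2), (0, 3), (0, 4), (0, 5), (0, 10), (0, 11), (0, 12), (0, 13), (3, 2), (3, 3), (3, 4), (3, 5), (3, 10), (3, 11), (3, 12), (3, 13)]
Unfold 3 (reflect across h@4): 32 holes -> [(0, 2), (0, 3), (0, 4), (0, 5), (0, 10), (0, 11), (0, 12), (0, 13), (3, 2), (3, 3), (3, 4), (3, 5), (3, 10), (3, 11), (3, 12), (3, 13), (4, 2), (4, 3), (4, 4), (4, 5), (4, 10), (4, 11), (4, 12), (4, 13), (7, 2), (7, 3), (7, 4), (7, 5), (7, 10), (7, 11), (7, 12), (7, 13)]
Holes: [(0, 2), (0, 3), (0, 4), (0, 5), (0, 10), (0, 11), (0, 12), (0, 13), (3, 2), (3, 3), (3, 4), (3, 5), (3, 10), (3, 11), (3, 12), (3, 13), (4, 2), (4, 3), (4, 4), (4, 5), (4, 10), (4, 11), (4, 12), (4, 13), (7, 2), (7, 3), (7, 4), (7, 5), (7, 10), (7, 11), (7, 12), (7, 13)]

Answer: no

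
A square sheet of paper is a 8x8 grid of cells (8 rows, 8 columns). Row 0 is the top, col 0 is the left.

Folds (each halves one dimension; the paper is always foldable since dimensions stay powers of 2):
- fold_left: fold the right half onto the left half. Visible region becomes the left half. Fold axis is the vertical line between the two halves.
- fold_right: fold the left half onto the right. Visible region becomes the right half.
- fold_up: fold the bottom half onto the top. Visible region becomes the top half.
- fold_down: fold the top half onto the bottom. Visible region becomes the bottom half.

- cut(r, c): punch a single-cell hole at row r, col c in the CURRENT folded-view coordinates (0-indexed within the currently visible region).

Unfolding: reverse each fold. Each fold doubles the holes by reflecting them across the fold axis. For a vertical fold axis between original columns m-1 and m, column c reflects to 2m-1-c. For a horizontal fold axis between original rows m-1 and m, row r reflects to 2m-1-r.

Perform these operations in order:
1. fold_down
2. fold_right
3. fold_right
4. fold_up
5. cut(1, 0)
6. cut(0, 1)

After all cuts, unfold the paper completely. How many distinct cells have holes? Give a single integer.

Op 1 fold_down: fold axis h@4; visible region now rows[4,8) x cols[0,8) = 4x8
Op 2 fold_right: fold axis v@4; visible region now rows[4,8) x cols[4,8) = 4x4
Op 3 fold_right: fold axis v@6; visible region now rows[4,8) x cols[6,8) = 4x2
Op 4 fold_up: fold axis h@6; visible region now rows[4,6) x cols[6,8) = 2x2
Op 5 cut(1, 0): punch at orig (5,6); cuts so far [(5, 6)]; region rows[4,6) x cols[6,8) = 2x2
Op 6 cut(0, 1): punch at orig (4,7); cuts so far [(4, 7), (5, 6)]; region rows[4,6) x cols[6,8) = 2x2
Unfold 1 (reflect across h@6): 4 holes -> [(4, 7), (5, 6), (6, 6), (7, 7)]
Unfold 2 (reflect across v@6): 8 holes -> [(4, 4), (4, 7), (5, 5), (5, 6), (6, 5), (6, 6), (7, 4), (7, 7)]
Unfold 3 (reflect across v@4): 16 holes -> [(4, 0), (4, 3), (4, 4), (4, 7), (5, 1), (5, 2), (5, 5), (5, 6), (6, 1), (6, 2), (6, 5), (6, 6), (7, 0), (7, 3), (7, 4), (7, 7)]
Unfold 4 (reflect across h@4): 32 holes -> [(0, 0), (0, 3), (0, 4), (0, 7), (1, 1), (1, 2), (1, 5), (1, 6), (2, 1), (2, 2), (2, 5), (2, 6), (3, 0), (3, 3), (3, 4), (3, 7), (4, 0), (4, 3), (4, 4), (4, 7), (5, 1), (5, 2), (5, 5), (5, 6), (6, 1), (6, 2), (6, 5), (6, 6), (7, 0), (7, 3), (7, 4), (7, 7)]

Answer: 32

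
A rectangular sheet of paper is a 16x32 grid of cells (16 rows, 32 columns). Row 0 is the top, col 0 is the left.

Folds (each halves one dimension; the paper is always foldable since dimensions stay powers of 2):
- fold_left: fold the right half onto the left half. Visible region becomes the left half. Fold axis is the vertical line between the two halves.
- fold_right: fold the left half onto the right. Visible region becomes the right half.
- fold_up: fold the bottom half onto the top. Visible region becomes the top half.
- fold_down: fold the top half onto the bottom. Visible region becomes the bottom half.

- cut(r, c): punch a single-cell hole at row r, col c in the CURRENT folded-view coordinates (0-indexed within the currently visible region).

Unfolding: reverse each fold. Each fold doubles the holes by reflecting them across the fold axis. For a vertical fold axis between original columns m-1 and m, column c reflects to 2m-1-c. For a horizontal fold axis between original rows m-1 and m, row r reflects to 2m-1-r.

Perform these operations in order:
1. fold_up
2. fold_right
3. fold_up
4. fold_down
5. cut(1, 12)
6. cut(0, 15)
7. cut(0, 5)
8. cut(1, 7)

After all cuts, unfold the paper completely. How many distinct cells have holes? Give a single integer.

Answer: 64

Derivation:
Op 1 fold_up: fold axis h@8; visible region now rows[0,8) x cols[0,32) = 8x32
Op 2 fold_right: fold axis v@16; visible region now rows[0,8) x cols[16,32) = 8x16
Op 3 fold_up: fold axis h@4; visible region now rows[0,4) x cols[16,32) = 4x16
Op 4 fold_down: fold axis h@2; visible region now rows[2,4) x cols[16,32) = 2x16
Op 5 cut(1, 12): punch at orig (3,28); cuts so far [(3, 28)]; region rows[2,4) x cols[16,32) = 2x16
Op 6 cut(0, 15): punch at orig (2,31); cuts so far [(2, 31), (3, 28)]; region rows[2,4) x cols[16,32) = 2x16
Op 7 cut(0, 5): punch at orig (2,21); cuts so far [(2, 21), (2, 31), (3, 28)]; region rows[2,4) x cols[16,32) = 2x16
Op 8 cut(1, 7): punch at orig (3,23); cuts so far [(2, 21), (2, 31), (3, 23), (3, 28)]; region rows[2,4) x cols[16,32) = 2x16
Unfold 1 (reflect across h@2): 8 holes -> [(0, 23), (0, 28), (1, 21), (1, 31), (2, 21), (2, 31), (3, 23), (3, 28)]
Unfold 2 (reflect across h@4): 16 holes -> [(0, 23), (0, 28), (1, 21), (1, 31), (2, 21), (2, 31), (3, 23), (3, 28), (4, 23), (4, 28), (5, 21), (5, 31), (6, 21), (6, 31), (7, 23), (7, 28)]
Unfold 3 (reflect across v@16): 32 holes -> [(0, 3), (0, 8), (0, 23), (0, 28), (1, 0), (1, 10), (1, 21), (1, 31), (2, 0), (2, 10), (2, 21), (2, 31), (3, 3), (3, 8), (3, 23), (3, 28), (4, 3), (4, 8), (4, 23), (4, 28), (5, 0), (5, 10), (5, 21), (5, 31), (6, 0), (6, 10), (6, 21), (6, 31), (7, 3), (7, 8), (7, 23), (7, 28)]
Unfold 4 (reflect across h@8): 64 holes -> [(0, 3), (0, 8), (0, 23), (0, 28), (1, 0), (1, 10), (1, 21), (1, 31), (2, 0), (2, 10), (2, 21), (2, 31), (3, 3), (3, 8), (3, 23), (3, 28), (4, 3), (4, 8), (4, 23), (4, 28), (5, 0), (5, 10), (5, 21), (5, 31), (6, 0), (6, 10), (6, 21), (6, 31), (7, 3), (7, 8), (7, 23), (7, 28), (8, 3), (8, 8), (8, 23), (8, 28), (9, 0), (9, 10), (9, 21), (9, 31), (10, 0), (10, 10), (10, 21), (10, 31), (11, 3), (11, 8), (11, 23), (11, 28), (12, 3), (12, 8), (12, 23), (12, 28), (13, 0), (13, 10), (13, 21), (13, 31), (14, 0), (14, 10), (14, 21), (14, 31), (15, 3), (15, 8), (15, 23), (15, 28)]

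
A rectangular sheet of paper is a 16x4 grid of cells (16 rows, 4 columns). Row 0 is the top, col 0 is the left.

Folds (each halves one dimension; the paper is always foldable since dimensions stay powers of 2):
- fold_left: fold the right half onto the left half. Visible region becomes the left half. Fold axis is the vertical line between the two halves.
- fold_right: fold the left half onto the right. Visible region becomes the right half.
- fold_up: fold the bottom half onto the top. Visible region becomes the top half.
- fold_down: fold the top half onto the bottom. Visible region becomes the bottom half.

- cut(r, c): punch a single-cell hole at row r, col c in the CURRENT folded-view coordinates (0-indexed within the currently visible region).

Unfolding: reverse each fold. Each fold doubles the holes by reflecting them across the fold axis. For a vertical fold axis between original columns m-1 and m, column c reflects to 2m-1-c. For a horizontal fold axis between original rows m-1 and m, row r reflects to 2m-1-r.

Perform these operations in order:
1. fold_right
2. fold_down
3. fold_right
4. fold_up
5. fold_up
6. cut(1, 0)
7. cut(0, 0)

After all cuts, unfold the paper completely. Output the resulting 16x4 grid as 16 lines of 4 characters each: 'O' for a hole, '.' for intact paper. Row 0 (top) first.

Op 1 fold_right: fold axis v@2; visible region now rows[0,16) x cols[2,4) = 16x2
Op 2 fold_down: fold axis h@8; visible region now rows[8,16) x cols[2,4) = 8x2
Op 3 fold_right: fold axis v@3; visible region now rows[8,16) x cols[3,4) = 8x1
Op 4 fold_up: fold axis h@12; visible region now rows[8,12) x cols[3,4) = 4x1
Op 5 fold_up: fold axis h@10; visible region now rows[8,10) x cols[3,4) = 2x1
Op 6 cut(1, 0): punch at orig (9,3); cuts so far [(9, 3)]; region rows[8,10) x cols[3,4) = 2x1
Op 7 cut(0, 0): punch at orig (8,3); cuts so far [(8, 3), (9, 3)]; region rows[8,10) x cols[3,4) = 2x1
Unfold 1 (reflect across h@10): 4 holes -> [(8, 3), (9, 3), (10, 3), (11, 3)]
Unfold 2 (reflect across h@12): 8 holes -> [(8, 3), (9, 3), (10, 3), (11, 3), (12, 3), (13, 3), (14, 3), (15, 3)]
Unfold 3 (reflect across v@3): 16 holes -> [(8, 2), (8, 3), (9, 2), (9, 3), (10, 2), (10, 3), (11, 2), (11, 3), (12, 2), (12, 3), (13, 2), (13, 3), (14, 2), (14, 3), (15, 2), (15, 3)]
Unfold 4 (reflect across h@8): 32 holes -> [(0, 2), (0, 3), (1, 2), (1, 3), (2, 2), (2, 3), (3, 2), (3, 3), (4, 2), (4, 3), (5, 2), (5, 3), (6, 2), (6, 3), (7, 2), (7, 3), (8, 2), (8, 3), (9, 2), (9, 3), (10, 2), (10, 3), (11, 2), (11, 3), (12, 2), (12, 3), (13, 2), (13, 3), (14, 2), (14, 3), (15, 2), (15, 3)]
Unfold 5 (reflect across v@2): 64 holes -> [(0, 0), (0, 1), (0, 2), (0, 3), (1, 0), (1, 1), (1, 2), (1, 3), (2, 0), (2, 1), (2, 2), (2, 3), (3, 0), (3, 1), (3, 2), (3, 3), (4, 0), (4, 1), (4, 2), (4, 3), (5, 0), (5, 1), (5, 2), (5, 3), (6, 0), (6, 1), (6, 2), (6, 3), (7, 0), (7, 1), (7, 2), (7, 3), (8, 0), (8, 1), (8, 2), (8, 3), (9, 0), (9, 1), (9, 2), (9, 3), (10, 0), (10, 1), (10, 2), (10, 3), (11, 0), (11, 1), (11, 2), (11, 3), (12, 0), (12, 1), (12, 2), (12, 3), (13, 0), (13, 1), (13, 2), (13, 3), (14, 0), (14, 1), (14, 2), (14, 3), (15, 0), (15, 1), (15, 2), (15, 3)]

Answer: OOOO
OOOO
OOOO
OOOO
OOOO
OOOO
OOOO
OOOO
OOOO
OOOO
OOOO
OOOO
OOOO
OOOO
OOOO
OOOO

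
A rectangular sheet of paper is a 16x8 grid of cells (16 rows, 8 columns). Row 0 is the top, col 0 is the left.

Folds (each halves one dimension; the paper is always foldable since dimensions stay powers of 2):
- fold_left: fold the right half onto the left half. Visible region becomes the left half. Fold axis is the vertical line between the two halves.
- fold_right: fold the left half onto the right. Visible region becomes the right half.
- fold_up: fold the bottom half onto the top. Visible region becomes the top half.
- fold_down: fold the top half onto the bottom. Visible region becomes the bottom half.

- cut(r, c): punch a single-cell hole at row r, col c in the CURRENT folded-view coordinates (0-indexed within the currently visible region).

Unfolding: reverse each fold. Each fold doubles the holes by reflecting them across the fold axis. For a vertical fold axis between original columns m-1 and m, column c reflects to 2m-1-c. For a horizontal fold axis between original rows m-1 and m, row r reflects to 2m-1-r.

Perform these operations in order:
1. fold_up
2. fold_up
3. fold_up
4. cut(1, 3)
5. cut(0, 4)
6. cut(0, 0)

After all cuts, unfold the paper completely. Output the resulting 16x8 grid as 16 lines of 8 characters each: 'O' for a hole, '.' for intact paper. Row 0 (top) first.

Op 1 fold_up: fold axis h@8; visible region now rows[0,8) x cols[0,8) = 8x8
Op 2 fold_up: fold axis h@4; visible region now rows[0,4) x cols[0,8) = 4x8
Op 3 fold_up: fold axis h@2; visible region now rows[0,2) x cols[0,8) = 2x8
Op 4 cut(1, 3): punch at orig (1,3); cuts so far [(1, 3)]; region rows[0,2) x cols[0,8) = 2x8
Op 5 cut(0, 4): punch at orig (0,4); cuts so far [(0, 4), (1, 3)]; region rows[0,2) x cols[0,8) = 2x8
Op 6 cut(0, 0): punch at orig (0,0); cuts so far [(0, 0), (0, 4), (1, 3)]; region rows[0,2) x cols[0,8) = 2x8
Unfold 1 (reflect across h@2): 6 holes -> [(0, 0), (0, 4), (1, 3), (2, 3), (3, 0), (3, 4)]
Unfold 2 (reflect across h@4): 12 holes -> [(0, 0), (0, 4), (1, 3), (2, 3), (3, 0), (3, 4), (4, 0), (4, 4), (5, 3), (6, 3), (7, 0), (7, 4)]
Unfold 3 (reflect across h@8): 24 holes -> [(0, 0), (0, 4), (1, 3), (2, 3), (3, 0), (3, 4), (4, 0), (4, 4), (5, 3), (6, 3), (7, 0), (7, 4), (8, 0), (8, 4), (9, 3), (10, 3), (11, 0), (11, 4), (12, 0), (12, 4), (13, 3), (14, 3), (15, 0), (15, 4)]

Answer: O...O...
...O....
...O....
O...O...
O...O...
...O....
...O....
O...O...
O...O...
...O....
...O....
O...O...
O...O...
...O....
...O....
O...O...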